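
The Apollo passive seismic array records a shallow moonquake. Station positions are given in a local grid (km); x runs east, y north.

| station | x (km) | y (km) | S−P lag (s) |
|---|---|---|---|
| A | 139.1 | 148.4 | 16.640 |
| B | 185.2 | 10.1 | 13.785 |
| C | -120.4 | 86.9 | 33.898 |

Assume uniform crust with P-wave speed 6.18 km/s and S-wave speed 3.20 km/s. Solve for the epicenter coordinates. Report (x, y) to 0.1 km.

Distance from S−P lag: d = Δt · v_P v_S / (v_P − v_S) = Δt · (6.18·3.20)/(6.18−3.20) ≈ 6.6362·Δt.
So d_A = 110.43, d_B = 91.48, d_C = 224.96 km.
Circle about each station: (x − 139.1)² + (y − 148.4)² = 110.43²; (x − 185.2)² + (y − 10.1)² = 91.48²; (x + 120.4)² + (y − 86.9)² = 224.96².
Subtracting pairs of circle equations eliminates x²+y² and gives linear equations (the radical axes):
92.2 x − 276.6 y = -3144.13
-519.0 x − 123.0 y = -57735.82
Solving the 2×2 system: x ≈ 100.6, y ≈ 44.9 km.
Check against A (with the unrounded x, y): √((x − 139.1)²+(y − 148.4)²) = 110.43 ≈ 110.43 km. ✓

x ≈ 100.6 km, y ≈ 44.9 km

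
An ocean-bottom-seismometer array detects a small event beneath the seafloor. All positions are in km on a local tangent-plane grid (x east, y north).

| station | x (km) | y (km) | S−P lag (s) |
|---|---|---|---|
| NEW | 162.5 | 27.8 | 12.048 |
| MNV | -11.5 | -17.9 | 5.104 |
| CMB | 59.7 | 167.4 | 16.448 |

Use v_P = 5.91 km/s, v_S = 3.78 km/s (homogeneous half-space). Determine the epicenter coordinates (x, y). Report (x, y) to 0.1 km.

Distance from S−P lag: d = Δt · v_P v_S / (v_P − v_S) = Δt · (5.91·3.78)/(5.91−3.78) ≈ 10.4882·Δt.
So d_NEW = 126.36, d_MNV = 53.53, d_CMB = 172.51 km.
Circle about each station: (x − 162.5)² + (y − 27.8)² = 126.36²; (x + 11.5)² + (y + 17.9)² = 53.53²; (x − 59.7)² + (y − 167.4)² = 172.51².
Subtracting the NEW equation from the MNV and CMB equations removes the quadratic terms:
-348.0 x − 91.4 y = -13625.04
-205.6 x + 279.2 y = -9385.09
Solving the 2×2 system: x ≈ 40.2, y ≈ -4.0 km.
Check against NEW (with the unrounded x, y): √((x − 162.5)²+(y − 27.8)²) = 126.36 ≈ 126.36 km. ✓

40.2 km east, -4.0 km north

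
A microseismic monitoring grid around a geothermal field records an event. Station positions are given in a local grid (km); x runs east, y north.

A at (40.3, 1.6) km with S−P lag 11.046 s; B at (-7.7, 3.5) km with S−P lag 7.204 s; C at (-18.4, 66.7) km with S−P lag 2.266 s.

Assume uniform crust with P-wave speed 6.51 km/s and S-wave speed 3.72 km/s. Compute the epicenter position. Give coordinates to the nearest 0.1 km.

Distance from S−P lag: d = Δt · v_P v_S / (v_P − v_S) = Δt · (6.51·3.72)/(6.51−3.72) ≈ 8.6800·Δt.
So d_A = 95.88, d_B = 62.53, d_C = 19.67 km.
Circle about each station: (x − 40.3)² + (y − 1.6)² = 95.88²; (x + 7.7)² + (y − 3.5)² = 62.53²; (x + 18.4)² + (y − 66.7)² = 19.67².
Subtracting pairs of circle equations eliminates x²+y² and gives linear equations (the radical axes):
-96.0 x + 3.8 y = 3727.86
-117.4 x + 130.2 y = 11966.87
Solving the 2×2 system: x ≈ -36.5, y ≈ 59.0 km.

-36.5 km east, 59.0 km north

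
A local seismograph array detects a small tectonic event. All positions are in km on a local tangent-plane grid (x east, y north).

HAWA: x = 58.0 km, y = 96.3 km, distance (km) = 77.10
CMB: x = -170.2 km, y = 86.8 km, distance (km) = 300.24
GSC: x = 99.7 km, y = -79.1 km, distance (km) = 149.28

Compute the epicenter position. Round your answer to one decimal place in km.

x ≈ 129.4 km, y ≈ 67.2 km

Circle about each station: (x − 58.0)² + (y − 96.3)² = 77.10²; (x + 170.2)² + (y − 86.8)² = 300.24²; (x − 99.7)² + (y + 79.1)² = 149.28².
Subtracting the HAWA equation from the CMB and GSC equations removes the quadratic terms:
-456.4 x − 19.0 y = -60335.06
83.4 x − 350.8 y = -12780.90
Solving the 2×2 system: x ≈ 129.4, y ≈ 67.2 km.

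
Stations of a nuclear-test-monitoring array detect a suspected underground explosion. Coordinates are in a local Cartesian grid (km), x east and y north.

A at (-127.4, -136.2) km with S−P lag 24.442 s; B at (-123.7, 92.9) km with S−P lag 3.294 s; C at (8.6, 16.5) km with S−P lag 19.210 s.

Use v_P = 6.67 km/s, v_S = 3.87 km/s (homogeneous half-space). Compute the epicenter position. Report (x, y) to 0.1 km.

Distance from S−P lag: d = Δt · v_P v_S / (v_P − v_S) = Δt · (6.67·3.87)/(6.67−3.87) ≈ 9.2189·Δt.
So d_A = 225.33, d_B = 30.37, d_C = 177.09 km.
Circle about each station: (x + 127.4)² + (y + 136.2)² = 225.33²; (x + 123.7)² + (y − 92.9)² = 30.37²; (x − 8.6)² + (y − 16.5)² = 177.09².
Subtracting pairs of circle equations eliminates x²+y² and gives linear equations (the radical axes):
7.4 x + 458.2 y = 39002.17
272.0 x + 305.4 y = -15022.25
Solving the 2×2 system: x ≈ -153.6, y ≈ 87.6 km.

(-153.6, 87.6)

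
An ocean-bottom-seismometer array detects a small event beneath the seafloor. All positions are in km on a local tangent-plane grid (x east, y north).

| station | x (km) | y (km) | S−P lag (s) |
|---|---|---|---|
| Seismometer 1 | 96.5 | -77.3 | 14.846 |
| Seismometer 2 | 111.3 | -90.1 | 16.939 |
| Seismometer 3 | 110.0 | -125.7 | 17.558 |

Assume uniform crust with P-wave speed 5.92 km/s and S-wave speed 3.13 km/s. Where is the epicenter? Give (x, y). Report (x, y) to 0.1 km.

Distance from S−P lag: d = Δt · v_P v_S / (v_P − v_S) = Δt · (5.92·3.13)/(5.92−3.13) ≈ 6.6414·Δt.
So d_Seismometer 1 = 98.60, d_Seismometer 2 = 112.50, d_Seismometer 3 = 116.61 km.
Circle about each station: (x − 96.5)² + (y + 77.3)² = 98.60²; (x − 111.3)² + (y + 90.1)² = 112.50²; (x − 110.0)² + (y + 125.7)² = 116.61².
Subtracting pairs of circle equations eliminates x²+y² and gives linear equations (the radical axes):
29.6 x − 25.6 y = 2283.87
27.0 x − 96.8 y = 8737.02
Solving the 2×2 system: x ≈ -1.2, y ≈ -90.6 km.

(-1.2, -90.6)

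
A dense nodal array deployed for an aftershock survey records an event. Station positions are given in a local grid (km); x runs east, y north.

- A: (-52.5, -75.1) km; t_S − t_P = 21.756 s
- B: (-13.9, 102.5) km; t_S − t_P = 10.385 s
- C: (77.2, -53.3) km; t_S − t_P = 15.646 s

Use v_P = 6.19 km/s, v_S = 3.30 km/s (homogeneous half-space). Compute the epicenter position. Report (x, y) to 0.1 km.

Distance from S−P lag: d = Δt · v_P v_S / (v_P − v_S) = Δt · (6.19·3.30)/(6.19−3.30) ≈ 7.0682·Δt.
So d_A = 153.78, d_B = 73.40, d_C = 110.59 km.
Circle about each station: (x + 52.5)² + (y + 75.1)² = 153.78²; (x + 13.9)² + (y − 102.5)² = 73.40²; (x − 77.2)² + (y + 53.3)² = 110.59².
Subtracting the A equation from the B and C equations removes the quadratic terms:
77.2 x + 355.2 y = 20563.93
259.4 x + 43.6 y = 11822.61
Solving the 2×2 system: x ≈ 37.2, y ≈ 49.8 km.

(37.2, 49.8)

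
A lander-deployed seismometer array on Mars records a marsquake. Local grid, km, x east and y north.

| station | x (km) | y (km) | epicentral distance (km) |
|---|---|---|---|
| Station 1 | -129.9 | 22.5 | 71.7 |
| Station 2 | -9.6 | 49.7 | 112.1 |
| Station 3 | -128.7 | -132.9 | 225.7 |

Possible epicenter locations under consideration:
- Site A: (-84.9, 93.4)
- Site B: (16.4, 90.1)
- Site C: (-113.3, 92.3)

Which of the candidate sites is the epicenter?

Site C

For each candidate, compare |candidate − station| to the reported distance:
Site A: residuals Station 1 12.3, Station 2 25.0, Station 3 4.8 → max 25.0 km
Site B: residuals Station 1 89.5, Station 2 64.1, Station 3 40.4 → max 89.5 km
Site C: residuals Station 1 0.0, Station 2 0.0, Station 3 0.0 → max 0.0 km
Only Site C has all residuals ≈ 0.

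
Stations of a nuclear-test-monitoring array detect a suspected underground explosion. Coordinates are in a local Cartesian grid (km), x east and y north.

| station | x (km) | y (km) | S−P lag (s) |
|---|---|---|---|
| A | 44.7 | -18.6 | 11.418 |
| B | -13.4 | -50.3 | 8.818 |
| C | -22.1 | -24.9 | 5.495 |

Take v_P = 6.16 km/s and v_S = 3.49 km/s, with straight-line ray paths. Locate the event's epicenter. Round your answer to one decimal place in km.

Distance from S−P lag: d = Δt · v_P v_S / (v_P − v_S) = Δt · (6.16·3.49)/(6.16−3.49) ≈ 8.0518·Δt.
So d_A = 91.94, d_B = 71.00, d_C = 44.24 km.
Circle about each station: (x − 44.7)² + (y + 18.6)² = 91.94²; (x + 13.4)² + (y + 50.3)² = 71.00²; (x + 22.1)² + (y + 24.9)² = 44.24².
Subtracting pairs of circle equations eliminates x²+y² and gives linear equations (the radical axes):
-116.2 x − 63.4 y = 3777.56
-133.6 x − 12.6 y = 5260.16
Solving the 2×2 system: x ≈ -40.8, y ≈ 15.2 km.

(-40.8, 15.2)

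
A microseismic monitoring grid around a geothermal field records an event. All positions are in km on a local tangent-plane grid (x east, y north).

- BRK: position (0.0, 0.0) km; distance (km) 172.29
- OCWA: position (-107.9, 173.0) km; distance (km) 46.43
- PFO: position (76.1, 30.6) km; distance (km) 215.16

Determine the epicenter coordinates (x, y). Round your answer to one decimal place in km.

x ≈ -116.1 km, y ≈ 127.3 km

Circle about each station: x² + y² = 172.29²; (x + 107.9)² + (y − 173.0)² = 46.43²; (x − 76.1)² + (y − 30.6)² = 215.16².
Subtracting the BRK equation from the OCWA and PFO equations removes the quadratic terms:
-215.8 x + 346.0 y = 69099.51
152.2 x + 61.2 y = -9882.41
Solving the 2×2 system: x ≈ -116.1, y ≈ 127.3 km.
Check against BRK (with the unrounded x, y): √(x²+y²) = 172.29 ≈ 172.29 km. ✓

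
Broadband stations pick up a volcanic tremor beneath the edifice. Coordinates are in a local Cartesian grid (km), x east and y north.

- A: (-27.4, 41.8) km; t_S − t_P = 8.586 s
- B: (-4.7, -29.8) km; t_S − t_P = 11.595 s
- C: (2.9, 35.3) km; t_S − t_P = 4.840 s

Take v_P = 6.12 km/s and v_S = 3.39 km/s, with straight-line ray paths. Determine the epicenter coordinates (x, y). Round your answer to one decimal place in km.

37.6 km east, 47.5 km north

Distance from S−P lag: d = Δt · v_P v_S / (v_P − v_S) = Δt · (6.12·3.39)/(6.12−3.39) ≈ 7.5996·Δt.
So d_A = 65.25, d_B = 88.12, d_C = 36.78 km.
Circle about each station: (x + 27.4)² + (y − 41.8)² = 65.25²; (x + 4.7)² + (y + 29.8)² = 88.12²; (x − 2.9)² + (y − 35.3)² = 36.78².
Subtracting the A equation from the B and C equations removes the quadratic terms:
45.4 x − 143.2 y = -5095.44
60.6 x − 13.0 y = 1661.29
Solving the 2×2 system: x ≈ 37.6, y ≈ 47.5 km.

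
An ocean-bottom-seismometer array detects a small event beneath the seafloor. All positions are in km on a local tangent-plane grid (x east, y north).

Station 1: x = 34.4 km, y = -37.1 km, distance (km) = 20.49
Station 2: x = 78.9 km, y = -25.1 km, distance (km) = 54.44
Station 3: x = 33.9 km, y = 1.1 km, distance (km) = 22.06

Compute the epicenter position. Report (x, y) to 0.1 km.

Circle about each station: (x − 34.4)² + (y + 37.1)² = 20.49²; (x − 78.9)² + (y + 25.1)² = 54.44²; (x − 33.9)² + (y − 1.1)² = 22.06².
Subtracting the Station 1 equation from the Station 2 and Station 3 equations removes the quadratic terms:
89.0 x + 24.0 y = 1751.58
-1.0 x + 76.4 y = -1476.15
Solving the 2×2 system: x ≈ 24.8, y ≈ -19.0 km.

(24.8, -19.0)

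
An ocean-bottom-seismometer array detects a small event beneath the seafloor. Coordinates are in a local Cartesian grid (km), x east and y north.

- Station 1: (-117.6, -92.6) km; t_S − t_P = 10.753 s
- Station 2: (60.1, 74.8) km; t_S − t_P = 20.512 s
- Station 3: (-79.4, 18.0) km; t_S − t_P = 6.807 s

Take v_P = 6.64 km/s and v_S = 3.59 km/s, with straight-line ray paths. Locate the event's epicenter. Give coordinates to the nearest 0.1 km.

Distance from S−P lag: d = Δt · v_P v_S / (v_P − v_S) = Δt · (6.64·3.59)/(6.64−3.59) ≈ 7.8156·Δt.
So d_Station 1 = 84.04, d_Station 2 = 160.31, d_Station 3 = 53.20 km.
Circle about each station: (x + 117.6)² + (y + 92.6)² = 84.04²; (x − 60.1)² + (y − 74.8)² = 160.31²; (x + 79.4)² + (y − 18.0)² = 53.20².
Subtracting pairs of circle equations eliminates x²+y² and gives linear equations (the radical axes):
355.4 x + 334.8 y = -31834.04
76.4 x + 221.2 y = -11543.68
Solving the 2×2 system: x ≈ -59.9, y ≈ -31.5 km.

(-59.9, -31.5)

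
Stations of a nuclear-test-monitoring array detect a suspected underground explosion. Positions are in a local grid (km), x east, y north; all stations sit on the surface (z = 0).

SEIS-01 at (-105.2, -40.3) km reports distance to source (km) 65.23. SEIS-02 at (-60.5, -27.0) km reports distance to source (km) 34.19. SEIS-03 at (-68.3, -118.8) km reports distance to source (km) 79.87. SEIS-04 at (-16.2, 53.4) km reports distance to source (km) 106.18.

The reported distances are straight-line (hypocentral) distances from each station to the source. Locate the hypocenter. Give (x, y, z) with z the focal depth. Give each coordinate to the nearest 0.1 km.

(-44.6, -46.2, 23.4)

Each station gives a sphere (x−x_i)² + (y−y_i)² + z² = d_i² (stations at z=0).
Subtracting the SEIS-01 sphere from SEIS-02 and SEIS-03: z² cancels, leaving linear equations in x and y:
89.4 x + 26.6 y = -5215.88
73.8 x − 157.0 y = 3962.94
Solving: x ≈ -44.596, y ≈ -46.204 km (keep extra digits for the depth step; rounded: -44.6, -46.2).
Then from the SEIS-01 sphere: z² = 65.23² − (x + 105.2)² − (y + 40.3)² with x = -44.596, y = -46.204, so z ≈ 23.393 ≈ 23.4 km.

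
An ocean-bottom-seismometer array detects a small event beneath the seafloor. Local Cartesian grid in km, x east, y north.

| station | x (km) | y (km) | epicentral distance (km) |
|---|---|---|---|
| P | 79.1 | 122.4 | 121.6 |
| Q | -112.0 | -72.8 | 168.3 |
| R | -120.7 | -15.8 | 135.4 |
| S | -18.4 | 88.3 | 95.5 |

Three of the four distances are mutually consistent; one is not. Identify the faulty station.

Solve using three stations at a time. Using P, Q, S (subtract circle equations pairwise → linear system) gives (x, y) ≈ (34.9, 9.2).
Distances from that point to each station vs reported:
  P: calculated 121.5 vs reported 121.6 → residual 0.1 km
  Q: calculated 168.3 vs reported 168.3 → residual 0.0 km
  R: calculated 157.6 vs reported 135.4 → residual 22.2 km
  S: calculated 95.4 vs reported 95.5 → residual 0.1 km
P, Q, S are mutually consistent (residuals ≈ 0); R is off by 22.2 km.

R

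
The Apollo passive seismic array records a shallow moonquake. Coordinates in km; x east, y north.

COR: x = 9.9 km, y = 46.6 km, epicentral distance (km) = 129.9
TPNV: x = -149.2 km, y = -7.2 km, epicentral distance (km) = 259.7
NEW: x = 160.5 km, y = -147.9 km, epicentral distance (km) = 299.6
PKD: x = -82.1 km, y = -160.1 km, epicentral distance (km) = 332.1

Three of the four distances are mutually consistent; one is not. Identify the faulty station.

COR

Solve using three stations at a time. Using TPNV, NEW, PKD (subtract circle equations pairwise → linear system) gives (x, y) ≈ (66.9, 136.6).
Distances from that point to each station vs reported:
  COR: calculated 106.5 vs reported 129.9 → residual 23.4 km
  TPNV: calculated 259.6 vs reported 259.7 → residual 0.1 km
  NEW: calculated 299.5 vs reported 299.6 → residual 0.1 km
  PKD: calculated 332.0 vs reported 332.1 → residual 0.1 km
TPNV, NEW, PKD are mutually consistent (residuals ≈ 0); COR is off by 23.4 km.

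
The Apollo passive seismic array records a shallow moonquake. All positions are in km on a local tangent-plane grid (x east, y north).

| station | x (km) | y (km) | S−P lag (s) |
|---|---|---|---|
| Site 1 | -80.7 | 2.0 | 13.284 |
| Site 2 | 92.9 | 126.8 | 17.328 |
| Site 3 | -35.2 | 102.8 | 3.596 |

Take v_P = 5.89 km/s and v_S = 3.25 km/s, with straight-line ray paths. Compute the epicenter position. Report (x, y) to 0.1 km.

Distance from S−P lag: d = Δt · v_P v_S / (v_P − v_S) = Δt · (5.89·3.25)/(5.89−3.25) ≈ 7.2509·Δt.
So d_Site 1 = 96.32, d_Site 2 = 125.64, d_Site 3 = 26.07 km.
Circle about each station: (x + 80.7)² + (y − 2.0)² = 96.32²; (x − 92.9)² + (y − 126.8)² = 125.64²; (x + 35.2)² + (y − 102.8)² = 26.07².
Subtracting the Site 1 equation from the Site 2 and Site 3 equations removes the quadratic terms:
347.2 x + 249.6 y = 11684.29
91.0 x + 201.6 y = 13888.29
Solving the 2×2 system: x ≈ -23.5, y ≈ 79.5 km.

(-23.5, 79.5)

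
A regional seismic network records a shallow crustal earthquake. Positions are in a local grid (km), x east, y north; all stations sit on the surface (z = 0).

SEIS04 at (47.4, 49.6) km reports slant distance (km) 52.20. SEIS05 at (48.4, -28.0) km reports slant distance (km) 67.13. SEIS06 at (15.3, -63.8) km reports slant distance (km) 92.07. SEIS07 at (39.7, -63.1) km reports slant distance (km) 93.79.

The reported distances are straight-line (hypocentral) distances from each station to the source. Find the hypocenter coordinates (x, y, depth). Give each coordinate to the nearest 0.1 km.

x ≈ 18.5 km, y ≈ 21.9 km, depth ≈ 33.5 km

Each station gives a sphere (x−x_i)² + (y−y_i)² + z² = d_i² (stations at z=0).
Subtracting the SEIS04 sphere from SEIS05 and SEIS06: z² cancels, leaving linear equations in x and y:
2.0 x − 155.2 y = -3361.96
-64.2 x − 226.8 y = -6154.43
Solving: x ≈ 18.496, y ≈ 21.900 km (keep extra digits for the depth step; rounded: 18.5, 21.9).
Then from the SEIS04 sphere: z² = 52.20² − (x − 47.4)² − (y − 49.6)² with x = 18.496, y = 21.900, so z ≈ 33.498 ≈ 33.5 km.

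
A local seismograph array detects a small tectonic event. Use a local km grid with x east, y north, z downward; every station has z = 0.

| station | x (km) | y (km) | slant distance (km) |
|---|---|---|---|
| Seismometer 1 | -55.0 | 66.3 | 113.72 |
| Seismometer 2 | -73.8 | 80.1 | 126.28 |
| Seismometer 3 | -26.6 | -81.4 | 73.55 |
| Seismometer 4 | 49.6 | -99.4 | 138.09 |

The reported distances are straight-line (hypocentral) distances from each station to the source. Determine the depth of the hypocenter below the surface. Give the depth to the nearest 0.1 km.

Each station gives a sphere (x−x_i)² + (y−y_i)² + z² = d_i² (stations at z=0).
Subtracting the Seismometer 1 sphere from Seismometer 2 and Seismometer 3: z² cancels, leaving linear equations in x and y:
-37.6 x + 27.6 y = 1427.36
56.8 x − 295.4 y = 7435.47
Solving: x ≈ -65.713, y ≈ -37.806 km (keep extra digits for the depth step; rounded: -65.7, -37.8).
Then from the Seismometer 1 sphere: z² = 113.72² − (x + 55.0)² − (y − 66.3)² with x = -65.713, y = -37.806, so z ≈ 44.491 ≈ 44.5 km.
Check against Seismometer 4 (with the unrounded solution): distance 138.10 ≈ 138.09 km. ✓

depth ≈ 44.5 km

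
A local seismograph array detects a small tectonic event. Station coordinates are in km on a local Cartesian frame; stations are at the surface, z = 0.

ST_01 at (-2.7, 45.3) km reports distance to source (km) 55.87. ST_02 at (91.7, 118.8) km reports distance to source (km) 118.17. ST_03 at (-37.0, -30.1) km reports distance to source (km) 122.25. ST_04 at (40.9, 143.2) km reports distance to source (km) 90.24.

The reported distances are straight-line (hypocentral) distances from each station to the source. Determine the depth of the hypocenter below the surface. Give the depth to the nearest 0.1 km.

depth ≈ 39.4 km

Each station gives a sphere (x−x_i)² + (y−y_i)² + z² = d_i² (stations at z=0).
Subtracting the ST_01 sphere from ST_02 and ST_03: z² cancels, leaving linear equations in x and y:
188.8 x + 147.0 y = 9620.26
-68.6 x − 150.8 y = -11607.98
Solving: x ≈ -13.903, y ≈ 83.301 km (keep extra digits for the depth step; rounded: -13.9, 83.3).
Then from the ST_01 sphere: z² = 55.87² − (x + 2.7)² − (y − 45.3)² with x = -13.903, y = 83.301, so z ≈ 39.394 ≈ 39.4 km.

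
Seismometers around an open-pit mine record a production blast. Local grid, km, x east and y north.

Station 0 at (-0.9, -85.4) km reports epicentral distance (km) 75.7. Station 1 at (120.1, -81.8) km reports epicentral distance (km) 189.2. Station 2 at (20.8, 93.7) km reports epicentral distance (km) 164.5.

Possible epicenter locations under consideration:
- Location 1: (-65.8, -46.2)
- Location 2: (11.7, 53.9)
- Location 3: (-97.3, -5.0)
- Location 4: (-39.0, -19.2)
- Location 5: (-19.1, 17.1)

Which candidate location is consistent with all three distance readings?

Location 1

For each candidate, compare |candidate − station| to the reported distance:
Location 1: residuals Station 0 0.1, Station 1 0.1, Station 2 0.0 → max 0.1 km
Location 2: residuals Station 0 64.2, Station 1 15.5, Station 2 123.7 → max 123.7 km
Location 3: residuals Station 0 49.8, Station 1 41.4, Station 2 10.6 → max 49.8 km
Location 4: residuals Station 0 0.7, Station 1 18.2, Station 2 36.7 → max 36.7 km
Location 5: residuals Station 0 28.4, Station 1 18.4, Station 2 78.1 → max 78.1 km
Only Location 1 has all residuals ≈ 0.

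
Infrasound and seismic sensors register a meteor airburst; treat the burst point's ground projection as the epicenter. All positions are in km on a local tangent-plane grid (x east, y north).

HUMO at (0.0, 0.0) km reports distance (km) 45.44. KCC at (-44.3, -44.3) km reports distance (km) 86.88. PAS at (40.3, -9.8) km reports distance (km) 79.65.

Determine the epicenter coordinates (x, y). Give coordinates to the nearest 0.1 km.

Circle about each station: x² + y² = 45.44²; (x + 44.3)² + (y + 44.3)² = 86.88²; (x − 40.3)² + (y + 9.8)² = 79.65².
Subtracting pairs of circle equations eliminates x²+y² and gives linear equations (the radical axes):
-88.6 x − 88.6 y = -1558.36
80.6 x − 19.6 y = -2559.20
Solving the 2×2 system: x ≈ -22.1, y ≈ 39.7 km.
Check against HUMO (with the unrounded x, y): √(x²+y²) = 45.43 ≈ 45.44 km. ✓

(-22.1, 39.7)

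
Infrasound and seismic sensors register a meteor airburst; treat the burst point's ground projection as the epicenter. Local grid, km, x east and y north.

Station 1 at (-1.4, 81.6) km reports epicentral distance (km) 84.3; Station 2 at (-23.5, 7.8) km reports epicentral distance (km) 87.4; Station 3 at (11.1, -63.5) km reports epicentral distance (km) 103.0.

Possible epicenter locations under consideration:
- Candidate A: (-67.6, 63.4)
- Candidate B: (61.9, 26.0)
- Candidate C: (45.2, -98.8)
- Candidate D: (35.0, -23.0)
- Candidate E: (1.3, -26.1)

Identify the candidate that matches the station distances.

Candidate B

For each candidate, compare |candidate − station| to the reported distance:
Candidate A: residuals Station 1 15.6, Station 2 16.4, Station 3 46.3 → max 46.3 km
Candidate B: residuals Station 1 0.0, Station 2 0.1, Station 3 0.1 → max 0.1 km
Candidate C: residuals Station 1 102.0, Station 2 39.4, Station 3 53.9 → max 102.0 km
Candidate D: residuals Station 1 26.5, Station 2 21.3, Station 3 56.0 → max 56.0 km
Candidate E: residuals Station 1 23.4, Station 2 45.4, Station 3 64.3 → max 64.3 km
Only Candidate B has all residuals ≈ 0.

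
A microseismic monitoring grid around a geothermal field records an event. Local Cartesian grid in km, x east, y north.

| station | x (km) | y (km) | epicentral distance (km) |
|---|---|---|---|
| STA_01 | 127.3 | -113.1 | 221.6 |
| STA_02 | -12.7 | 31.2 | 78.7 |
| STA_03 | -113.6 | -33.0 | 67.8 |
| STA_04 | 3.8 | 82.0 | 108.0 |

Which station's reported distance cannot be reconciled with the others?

STA_01

Solve using three stations at a time. Using STA_02, STA_03, STA_04 (subtract circle equations pairwise → linear system) gives (x, y) ≈ (-91.3, 31.0).
Distances from that point to each station vs reported:
  STA_01: calculated 261.9 vs reported 221.6 → residual 40.3 km
  STA_02: calculated 78.7 vs reported 78.7 → residual 0.0 km
  STA_03: calculated 67.7 vs reported 67.8 → residual 0.1 km
  STA_04: calculated 108.0 vs reported 108.0 → residual 0.0 km
STA_02, STA_03, STA_04 are mutually consistent (residuals ≈ 0); STA_01 is off by 40.3 km.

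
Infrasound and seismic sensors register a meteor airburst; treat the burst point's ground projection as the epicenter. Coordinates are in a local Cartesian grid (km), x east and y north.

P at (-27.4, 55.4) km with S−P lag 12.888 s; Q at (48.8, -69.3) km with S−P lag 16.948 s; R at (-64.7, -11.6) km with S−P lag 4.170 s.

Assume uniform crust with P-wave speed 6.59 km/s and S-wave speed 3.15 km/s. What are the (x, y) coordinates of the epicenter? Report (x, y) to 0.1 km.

Distance from S−P lag: d = Δt · v_P v_S / (v_P − v_S) = Δt · (6.59·3.15)/(6.59−3.15) ≈ 6.0344·Δt.
So d_P = 77.77, d_Q = 102.27, d_R = 25.16 km.
Circle about each station: (x + 27.4)² + (y − 55.4)² = 77.77²; (x − 48.8)² + (y + 69.3)² = 102.27²; (x + 64.7)² + (y + 11.6)² = 25.16².
Subtracting the P equation from the Q and R equations removes the quadratic terms:
152.4 x − 249.4 y = -1046.97
-74.6 x − 134.0 y = 5915.88
Solving the 2×2 system: x ≈ -41.4, y ≈ -21.1 km.
Check against P (with the unrounded x, y): √((x + 27.4)²+(y − 55.4)²) = 77.77 ≈ 77.77 km. ✓

(-41.4, -21.1)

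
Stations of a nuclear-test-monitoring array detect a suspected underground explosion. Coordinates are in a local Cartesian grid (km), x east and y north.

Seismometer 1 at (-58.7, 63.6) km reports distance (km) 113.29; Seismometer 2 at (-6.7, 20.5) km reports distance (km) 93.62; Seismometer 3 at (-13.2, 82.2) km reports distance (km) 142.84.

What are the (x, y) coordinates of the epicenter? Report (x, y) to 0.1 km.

x ≈ -69.2 km, y ≈ -49.2 km

Circle about each station: (x + 58.7)² + (y − 63.6)² = 113.29²; (x + 6.7)² + (y − 20.5)² = 93.62²; (x + 13.2)² + (y − 82.2)² = 142.84².
Subtracting pairs of circle equations eliminates x²+y² and gives linear equations (the radical axes):
104.0 x − 86.2 y = -2955.59
91.0 x + 37.2 y = -8128.21
Solving the 2×2 system: x ≈ -69.2, y ≈ -49.2 km.
Check against Seismometer 1 (with the unrounded x, y): √((x + 58.7)²+(y − 63.6)²) = 113.30 ≈ 113.29 km. ✓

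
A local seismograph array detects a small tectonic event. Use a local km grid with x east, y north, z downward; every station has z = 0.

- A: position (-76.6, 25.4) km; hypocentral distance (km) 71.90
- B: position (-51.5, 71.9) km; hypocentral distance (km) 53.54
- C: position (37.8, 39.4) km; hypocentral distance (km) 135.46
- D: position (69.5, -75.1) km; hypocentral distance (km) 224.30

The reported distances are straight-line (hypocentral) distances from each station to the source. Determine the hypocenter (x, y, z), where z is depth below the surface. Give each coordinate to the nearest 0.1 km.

(-83.3, 83.8, 41.4)

Each station gives a sphere (x−x_i)² + (y−y_i)² + z² = d_i² (stations at z=0).
Subtracting the A sphere from B and C: z² cancels, leaving linear equations in x and y:
50.2 x + 93.0 y = 3612.22
228.8 x + 28.0 y = -16711.32
Solving: x ≈ -83.295, y ≈ 83.802 km (keep extra digits for the depth step; rounded: -83.3, 83.8).
Then from the A sphere: z² = 71.90² − (x + 76.6)² − (y − 25.4)² with x = -83.295, y = 83.802, so z ≈ 41.400 ≈ 41.4 km.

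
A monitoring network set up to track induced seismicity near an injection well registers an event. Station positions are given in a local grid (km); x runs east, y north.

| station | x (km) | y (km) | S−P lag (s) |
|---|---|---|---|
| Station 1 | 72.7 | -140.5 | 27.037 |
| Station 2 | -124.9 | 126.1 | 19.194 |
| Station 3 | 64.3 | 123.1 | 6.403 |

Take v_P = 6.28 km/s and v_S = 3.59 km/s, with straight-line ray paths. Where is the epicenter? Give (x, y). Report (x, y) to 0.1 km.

Distance from S−P lag: d = Δt · v_P v_S / (v_P − v_S) = Δt · (6.28·3.59)/(6.28−3.59) ≈ 8.3811·Δt.
So d_Station 1 = 226.60, d_Station 2 = 160.87, d_Station 3 = 53.66 km.
Circle about each station: (x − 72.7)² + (y + 140.5)² = 226.60²; (x + 124.9)² + (y − 126.1)² = 160.87²; (x − 64.3)² + (y − 123.1)² = 53.66².
Subtracting pairs of circle equations eliminates x²+y² and gives linear equations (the radical axes):
-395.2 x + 533.2 y = 31944.08
-16.8 x + 527.2 y = 42730.72
Solving the 2×2 system: x ≈ 29.8, y ≈ 82.0 km.
Check against Station 1 (with the unrounded x, y): √((x − 72.7)²+(y + 140.5)²) = 226.60 ≈ 226.60 km. ✓

29.8 km east, 82.0 km north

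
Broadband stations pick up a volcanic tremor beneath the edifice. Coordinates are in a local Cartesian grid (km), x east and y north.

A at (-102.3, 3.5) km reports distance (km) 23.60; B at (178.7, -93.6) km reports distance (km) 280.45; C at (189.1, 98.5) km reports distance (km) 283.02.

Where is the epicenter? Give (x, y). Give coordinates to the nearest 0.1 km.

(-80.7, 13.0)

Circle about each station: (x + 102.3)² + (y − 3.5)² = 23.60²; (x − 178.7)² + (y + 93.6)² = 280.45²; (x − 189.1)² + (y − 98.5)² = 283.02².
Subtracting the A equation from the B and C equations removes the quadratic terms:
562.0 x − 194.2 y = -47878.13
582.8 x + 190.0 y = -44559.84
Solving the 2×2 system: x ≈ -80.7, y ≈ 13.0 km.
Check against A (with the unrounded x, y): √((x + 102.3)²+(y − 3.5)²) = 23.60 ≈ 23.60 km. ✓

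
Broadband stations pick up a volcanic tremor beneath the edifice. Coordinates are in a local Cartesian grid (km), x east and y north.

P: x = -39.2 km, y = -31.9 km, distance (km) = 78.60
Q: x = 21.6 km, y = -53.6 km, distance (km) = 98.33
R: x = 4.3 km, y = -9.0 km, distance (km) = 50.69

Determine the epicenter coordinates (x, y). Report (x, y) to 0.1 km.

Circle about each station: (x + 39.2)² + (y + 31.9)² = 78.60²; (x − 21.6)² + (y + 53.6)² = 98.33²; (x − 4.3)² + (y + 9.0)² = 50.69².
Subtracting the P equation from the Q and R equations removes the quadratic terms:
121.6 x − 43.4 y = -2705.56
87.0 x + 45.8 y = 1153.72
Solving the 2×2 system: x ≈ -7.9, y ≈ 40.2 km.

(-7.9, 40.2)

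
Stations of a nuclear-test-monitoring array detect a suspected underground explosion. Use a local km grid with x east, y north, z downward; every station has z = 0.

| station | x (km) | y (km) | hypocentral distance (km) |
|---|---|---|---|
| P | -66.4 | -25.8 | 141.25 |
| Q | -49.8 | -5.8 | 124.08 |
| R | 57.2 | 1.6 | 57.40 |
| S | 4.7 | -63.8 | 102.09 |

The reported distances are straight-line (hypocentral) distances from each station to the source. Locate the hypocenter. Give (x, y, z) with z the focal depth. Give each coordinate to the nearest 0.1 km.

Each station gives a sphere (x−x_i)² + (y−y_i)² + z² = d_i² (stations at z=0).
Subtracting the P sphere from Q and R: z² cancels, leaving linear equations in x and y:
33.2 x + 40.0 y = 1994.80
247.2 x + 54.8 y = 14856.60
Solving: x ≈ 60.103, y ≈ -0.016 km (keep extra digits for the depth step; rounded: 60.1, -0.0).
Then from the P sphere: z² = 141.25² − (x + 66.4)² − (y + 25.8)² with x = 60.103, y = -0.016, so z ≈ 57.304 ≈ 57.3 km.

x ≈ 60.1 km, y ≈ -0.0 km, depth ≈ 57.3 km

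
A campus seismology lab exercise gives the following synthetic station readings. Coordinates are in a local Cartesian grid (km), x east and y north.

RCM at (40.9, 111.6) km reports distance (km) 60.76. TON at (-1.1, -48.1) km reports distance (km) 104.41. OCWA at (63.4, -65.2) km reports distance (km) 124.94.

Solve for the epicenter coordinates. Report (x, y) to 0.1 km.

(23.8, 53.3)

Circle about each station: (x − 40.9)² + (y − 111.6)² = 60.76²; (x + 1.1)² + (y + 48.1)² = 104.41²; (x − 63.4)² + (y + 65.2)² = 124.94².
Subtracting the RCM equation from the TON and OCWA equations removes the quadratic terms:
-84.0 x − 319.4 y = -19022.22
45.0 x − 353.6 y = -17775.00
Solving the 2×2 system: x ≈ 23.8, y ≈ 53.3 km.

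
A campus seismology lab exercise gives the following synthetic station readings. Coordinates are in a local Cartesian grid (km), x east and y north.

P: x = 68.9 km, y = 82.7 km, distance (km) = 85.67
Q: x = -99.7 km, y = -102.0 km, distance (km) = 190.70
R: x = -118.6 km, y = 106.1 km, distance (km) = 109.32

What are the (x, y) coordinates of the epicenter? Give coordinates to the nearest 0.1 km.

Circle about each station: (x − 68.9)² + (y − 82.7)² = 85.67²; (x + 99.7)² + (y + 102.0)² = 190.70²; (x + 118.6)² + (y − 106.1)² = 109.32².
Subtracting the P equation from the Q and R equations removes the quadratic terms:
-337.2 x − 369.4 y = -20269.55
-375.0 x + 46.8 y = 9125.16
Solving the 2×2 system: x ≈ -15.7, y ≈ 69.2 km.

x ≈ -15.7 km, y ≈ 69.2 km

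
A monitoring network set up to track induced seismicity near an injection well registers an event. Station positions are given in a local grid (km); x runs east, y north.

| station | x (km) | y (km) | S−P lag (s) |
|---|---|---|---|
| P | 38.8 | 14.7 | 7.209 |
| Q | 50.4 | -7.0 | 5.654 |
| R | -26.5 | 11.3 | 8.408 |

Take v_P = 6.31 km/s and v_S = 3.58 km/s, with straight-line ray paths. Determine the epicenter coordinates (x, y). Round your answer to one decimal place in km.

(18.8, -41.5)

Distance from S−P lag: d = Δt · v_P v_S / (v_P − v_S) = Δt · (6.31·3.58)/(6.31−3.58) ≈ 8.2747·Δt.
So d_P = 59.65, d_Q = 46.78, d_R = 69.57 km.
Circle about each station: (x − 38.8)² + (y − 14.7)² = 59.65²; (x − 50.4)² + (y + 7.0)² = 46.78²; (x + 26.5)² + (y − 11.3)² = 69.57².
Subtracting the P equation from the Q and R equations removes the quadratic terms:
23.2 x − 43.4 y = 2237.38
-130.6 x − 6.8 y = -2173.45
Solving the 2×2 system: x ≈ 18.8, y ≈ -41.5 km.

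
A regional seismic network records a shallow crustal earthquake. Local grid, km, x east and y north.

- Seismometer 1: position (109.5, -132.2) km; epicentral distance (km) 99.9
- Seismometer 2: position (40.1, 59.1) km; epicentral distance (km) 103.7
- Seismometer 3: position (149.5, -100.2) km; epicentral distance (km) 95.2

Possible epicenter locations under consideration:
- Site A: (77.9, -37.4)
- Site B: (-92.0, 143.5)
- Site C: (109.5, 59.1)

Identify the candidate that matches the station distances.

For each candidate, compare |candidate − station| to the reported distance:
Site A: residuals Seismometer 1 0.0, Seismometer 2 0.1, Seismometer 3 0.0 → max 0.1 km
Site B: residuals Seismometer 1 241.6, Seismometer 2 53.1, Seismometer 3 247.9 → max 247.9 km
Site C: residuals Seismometer 1 91.4, Seismometer 2 34.3, Seismometer 3 69.0 → max 91.4 km
Only Site A has all residuals ≈ 0.

Site A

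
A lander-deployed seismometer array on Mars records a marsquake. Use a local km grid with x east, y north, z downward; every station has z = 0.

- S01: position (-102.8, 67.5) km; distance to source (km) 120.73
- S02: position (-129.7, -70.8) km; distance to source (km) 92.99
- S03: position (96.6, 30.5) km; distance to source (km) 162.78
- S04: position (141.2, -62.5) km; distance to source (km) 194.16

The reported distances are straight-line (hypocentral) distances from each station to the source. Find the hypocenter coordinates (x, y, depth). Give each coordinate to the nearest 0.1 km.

(-48.8, -36.2, 30.1)

Each station gives a sphere (x−x_i)² + (y−y_i)² + z² = d_i² (stations at z=0).
Subtracting the S01 sphere from S02 and S03: z² cancels, leaving linear equations in x and y:
-53.8 x − 276.6 y = 12639.23
398.8 x − 74.0 y = -16783.88
Solving: x ≈ -48.804, y ≈ -36.202 km (keep extra digits for the depth step; rounded: -48.8, -36.2).
Then from the S01 sphere: z² = 120.73² − (x + 102.8)² − (y − 67.5)² with x = -48.804, y = -36.202, so z ≈ 30.101 ≈ 30.1 km.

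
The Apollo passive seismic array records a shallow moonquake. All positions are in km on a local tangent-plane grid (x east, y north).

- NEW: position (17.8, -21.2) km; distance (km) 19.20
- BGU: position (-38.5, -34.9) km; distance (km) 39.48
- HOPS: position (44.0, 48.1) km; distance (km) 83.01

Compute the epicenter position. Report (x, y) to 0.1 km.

x ≈ -1.4 km, y ≈ -21.4 km

Circle about each station: (x − 17.8)² + (y + 21.2)² = 19.20²; (x + 38.5)² + (y + 34.9)² = 39.48²; (x − 44.0)² + (y − 48.1)² = 83.01².
Subtracting the NEW equation from the BGU and HOPS equations removes the quadratic terms:
-112.6 x − 27.4 y = 743.95
52.4 x + 138.6 y = -3038.69
Solving the 2×2 system: x ≈ -1.4, y ≈ -21.4 km.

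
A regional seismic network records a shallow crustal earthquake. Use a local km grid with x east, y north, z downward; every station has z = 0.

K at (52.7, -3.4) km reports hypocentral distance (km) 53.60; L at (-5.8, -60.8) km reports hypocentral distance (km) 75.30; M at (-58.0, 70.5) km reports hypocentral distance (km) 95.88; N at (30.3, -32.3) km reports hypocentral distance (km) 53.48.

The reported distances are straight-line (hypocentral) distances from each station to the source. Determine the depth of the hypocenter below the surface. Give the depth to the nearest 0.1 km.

z ≈ 28.3 km

Each station gives a sphere (x−x_i)² + (y−y_i)² + z² = d_i² (stations at z=0).
Subtracting the K sphere from L and M: z² cancels, leaving linear equations in x and y:
-117.0 x − 114.8 y = -1855.70
-221.4 x + 147.8 y = -774.61
Solving: x ≈ 8.504, y ≈ 7.498 km (keep extra digits for the depth step; rounded: 8.5, 7.5).
Then from the K sphere: z² = 53.60² − (x − 52.7)² − (y + 3.4)² with x = 8.504, y = 7.498, so z ≈ 28.300 ≈ 28.3 km.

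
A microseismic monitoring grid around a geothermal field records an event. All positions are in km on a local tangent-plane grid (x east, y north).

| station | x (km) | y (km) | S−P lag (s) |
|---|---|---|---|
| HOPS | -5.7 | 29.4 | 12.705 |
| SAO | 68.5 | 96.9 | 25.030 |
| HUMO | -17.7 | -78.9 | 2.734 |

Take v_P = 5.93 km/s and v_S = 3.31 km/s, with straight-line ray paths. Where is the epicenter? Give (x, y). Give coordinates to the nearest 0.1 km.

Distance from S−P lag: d = Δt · v_P v_S / (v_P − v_S) = Δt · (5.93·3.31)/(5.93−3.31) ≈ 7.4917·Δt.
So d_HOPS = 95.18, d_SAO = 187.52, d_HUMO = 20.48 km.
Circle about each station: (x + 5.7)² + (y − 29.4)² = 95.18²; (x − 68.5)² + (y − 96.9)² = 187.52²; (x + 17.7)² + (y + 78.9)² = 20.48².
Subtracting the HOPS equation from the SAO and HUMO equations removes the quadratic terms:
148.4 x + 135.0 y = -12919.51
-24.0 x − 216.6 y = 14281.45
Solving the 2×2 system: x ≈ -30.1, y ≈ -62.6 km.
Check against HOPS (with the unrounded x, y): √((x + 5.7)²+(y − 29.4)²) = 95.18 ≈ 95.18 km. ✓

-30.1 km east, -62.6 km north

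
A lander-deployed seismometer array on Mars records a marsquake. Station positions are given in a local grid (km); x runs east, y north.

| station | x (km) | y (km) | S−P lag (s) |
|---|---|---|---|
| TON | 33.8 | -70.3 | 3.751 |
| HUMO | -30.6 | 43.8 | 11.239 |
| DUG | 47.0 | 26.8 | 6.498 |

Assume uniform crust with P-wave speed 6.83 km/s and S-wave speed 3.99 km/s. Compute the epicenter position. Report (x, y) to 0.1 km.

(42.6, -35.4)

Distance from S−P lag: d = Δt · v_P v_S / (v_P − v_S) = Δt · (6.83·3.99)/(6.83−3.99) ≈ 9.5957·Δt.
So d_TON = 35.99, d_HUMO = 107.85, d_DUG = 62.35 km.
Circle about each station: (x − 33.8)² + (y + 70.3)² = 35.99²; (x + 30.6)² + (y − 43.8)² = 107.85²; (x − 47.0)² + (y − 26.8)² = 62.35².
Subtracting pairs of circle equations eliminates x²+y² and gives linear equations (the radical axes):
-128.8 x + 228.2 y = -13566.07
26.4 x + 194.2 y = -5749.53
Solving the 2×2 system: x ≈ 42.6, y ≈ -35.4 km.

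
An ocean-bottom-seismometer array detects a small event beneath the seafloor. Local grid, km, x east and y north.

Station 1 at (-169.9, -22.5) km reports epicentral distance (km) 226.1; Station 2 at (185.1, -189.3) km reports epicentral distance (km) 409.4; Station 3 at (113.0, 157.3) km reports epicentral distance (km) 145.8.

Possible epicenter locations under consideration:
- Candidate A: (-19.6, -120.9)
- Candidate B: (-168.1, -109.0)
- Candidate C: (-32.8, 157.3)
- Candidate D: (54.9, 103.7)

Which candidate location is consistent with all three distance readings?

For each candidate, compare |candidate − station| to the reported distance:
Candidate A: residuals Station 1 46.5, Station 2 193.6, Station 3 162.4 → max 193.6 km
Candidate B: residuals Station 1 139.6, Station 2 47.2, Station 3 241.4 → max 241.4 km
Candidate C: residuals Station 1 0.0, Station 2 0.0, Station 3 0.0 → max 0.0 km
Candidate D: residuals Station 1 31.7, Station 2 88.8, Station 3 66.8 → max 88.8 km
Only Candidate C has all residuals ≈ 0.

Candidate C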